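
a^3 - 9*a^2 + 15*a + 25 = (a - 5)^2*(a + 1)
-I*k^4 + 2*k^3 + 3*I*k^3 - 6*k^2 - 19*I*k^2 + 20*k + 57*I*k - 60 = (k - 3)*(k - 4*I)*(k + 5*I)*(-I*k + 1)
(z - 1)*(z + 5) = z^2 + 4*z - 5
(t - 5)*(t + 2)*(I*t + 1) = I*t^3 + t^2 - 3*I*t^2 - 3*t - 10*I*t - 10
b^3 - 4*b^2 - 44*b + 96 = (b - 8)*(b - 2)*(b + 6)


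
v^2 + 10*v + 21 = (v + 3)*(v + 7)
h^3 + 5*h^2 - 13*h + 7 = (h - 1)^2*(h + 7)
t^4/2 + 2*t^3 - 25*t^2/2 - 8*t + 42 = (t/2 + 1)*(t - 3)*(t - 2)*(t + 7)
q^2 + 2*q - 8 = (q - 2)*(q + 4)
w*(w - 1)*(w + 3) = w^3 + 2*w^2 - 3*w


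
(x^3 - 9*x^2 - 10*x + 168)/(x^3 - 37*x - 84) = (x - 6)/(x + 3)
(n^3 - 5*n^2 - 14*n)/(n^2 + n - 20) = n*(n^2 - 5*n - 14)/(n^2 + n - 20)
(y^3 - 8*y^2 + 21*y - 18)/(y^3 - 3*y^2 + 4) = (y^2 - 6*y + 9)/(y^2 - y - 2)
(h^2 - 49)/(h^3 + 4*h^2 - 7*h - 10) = (h^2 - 49)/(h^3 + 4*h^2 - 7*h - 10)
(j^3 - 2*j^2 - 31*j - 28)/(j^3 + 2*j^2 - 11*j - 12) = (j - 7)/(j - 3)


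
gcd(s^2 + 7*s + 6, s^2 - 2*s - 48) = s + 6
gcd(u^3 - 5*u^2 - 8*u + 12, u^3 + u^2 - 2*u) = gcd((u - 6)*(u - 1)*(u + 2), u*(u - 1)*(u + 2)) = u^2 + u - 2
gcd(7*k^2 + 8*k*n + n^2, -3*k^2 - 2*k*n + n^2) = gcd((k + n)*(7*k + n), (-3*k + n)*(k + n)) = k + n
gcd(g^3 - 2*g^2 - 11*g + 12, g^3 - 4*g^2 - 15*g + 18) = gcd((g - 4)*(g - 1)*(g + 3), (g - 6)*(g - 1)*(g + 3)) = g^2 + 2*g - 3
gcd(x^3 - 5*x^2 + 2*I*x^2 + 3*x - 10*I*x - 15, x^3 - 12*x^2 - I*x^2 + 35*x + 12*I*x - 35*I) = x^2 + x*(-5 - I) + 5*I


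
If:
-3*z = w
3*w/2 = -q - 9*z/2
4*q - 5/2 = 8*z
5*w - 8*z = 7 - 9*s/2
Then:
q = 0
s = -1/24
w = 15/16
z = -5/16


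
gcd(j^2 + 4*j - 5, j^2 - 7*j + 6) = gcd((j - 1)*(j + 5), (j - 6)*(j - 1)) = j - 1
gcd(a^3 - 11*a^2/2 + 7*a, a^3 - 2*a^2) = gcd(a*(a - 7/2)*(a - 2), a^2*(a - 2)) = a^2 - 2*a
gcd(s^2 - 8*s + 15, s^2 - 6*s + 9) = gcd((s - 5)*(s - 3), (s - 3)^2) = s - 3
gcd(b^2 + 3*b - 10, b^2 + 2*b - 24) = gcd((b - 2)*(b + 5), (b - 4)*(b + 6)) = 1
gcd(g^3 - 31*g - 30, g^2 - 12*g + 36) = g - 6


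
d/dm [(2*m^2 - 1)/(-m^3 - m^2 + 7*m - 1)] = (2*m^4 + 11*m^2 - 6*m + 7)/(m^6 + 2*m^5 - 13*m^4 - 12*m^3 + 51*m^2 - 14*m + 1)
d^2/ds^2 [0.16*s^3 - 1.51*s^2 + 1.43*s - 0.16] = 0.96*s - 3.02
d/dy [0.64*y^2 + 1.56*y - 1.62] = 1.28*y + 1.56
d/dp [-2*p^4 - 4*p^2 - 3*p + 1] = -8*p^3 - 8*p - 3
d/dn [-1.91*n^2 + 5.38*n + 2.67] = 5.38 - 3.82*n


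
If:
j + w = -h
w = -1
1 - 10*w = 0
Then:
No Solution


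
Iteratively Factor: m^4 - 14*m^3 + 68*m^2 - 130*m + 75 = (m - 3)*(m^3 - 11*m^2 + 35*m - 25) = (m - 3)*(m - 1)*(m^2 - 10*m + 25) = (m - 5)*(m - 3)*(m - 1)*(m - 5)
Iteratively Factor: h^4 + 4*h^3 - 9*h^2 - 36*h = (h - 3)*(h^3 + 7*h^2 + 12*h) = (h - 3)*(h + 4)*(h^2 + 3*h) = h*(h - 3)*(h + 4)*(h + 3)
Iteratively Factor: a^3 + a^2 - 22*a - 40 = (a + 4)*(a^2 - 3*a - 10) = (a - 5)*(a + 4)*(a + 2)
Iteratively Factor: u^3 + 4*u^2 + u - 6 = (u - 1)*(u^2 + 5*u + 6) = (u - 1)*(u + 3)*(u + 2)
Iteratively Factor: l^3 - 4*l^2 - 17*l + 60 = (l - 3)*(l^2 - l - 20) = (l - 3)*(l + 4)*(l - 5)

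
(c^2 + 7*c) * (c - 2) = c^3 + 5*c^2 - 14*c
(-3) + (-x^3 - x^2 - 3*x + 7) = -x^3 - x^2 - 3*x + 4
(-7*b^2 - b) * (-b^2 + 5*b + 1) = 7*b^4 - 34*b^3 - 12*b^2 - b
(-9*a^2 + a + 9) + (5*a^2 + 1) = -4*a^2 + a + 10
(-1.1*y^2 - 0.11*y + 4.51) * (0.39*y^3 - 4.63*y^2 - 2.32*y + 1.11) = -0.429*y^5 + 5.0501*y^4 + 4.8202*y^3 - 21.8471*y^2 - 10.5853*y + 5.0061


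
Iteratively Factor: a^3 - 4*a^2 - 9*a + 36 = (a - 3)*(a^2 - a - 12) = (a - 4)*(a - 3)*(a + 3)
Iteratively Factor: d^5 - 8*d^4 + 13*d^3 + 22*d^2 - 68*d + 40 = (d - 1)*(d^4 - 7*d^3 + 6*d^2 + 28*d - 40) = (d - 2)*(d - 1)*(d^3 - 5*d^2 - 4*d + 20) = (d - 5)*(d - 2)*(d - 1)*(d^2 - 4) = (d - 5)*(d - 2)*(d - 1)*(d + 2)*(d - 2)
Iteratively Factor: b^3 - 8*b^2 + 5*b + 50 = (b + 2)*(b^2 - 10*b + 25) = (b - 5)*(b + 2)*(b - 5)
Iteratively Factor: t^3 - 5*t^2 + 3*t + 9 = (t - 3)*(t^2 - 2*t - 3) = (t - 3)*(t + 1)*(t - 3)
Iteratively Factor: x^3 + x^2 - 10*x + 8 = (x - 2)*(x^2 + 3*x - 4) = (x - 2)*(x - 1)*(x + 4)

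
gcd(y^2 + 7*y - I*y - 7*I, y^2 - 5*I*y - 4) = y - I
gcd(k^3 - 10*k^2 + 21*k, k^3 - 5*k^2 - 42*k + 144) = k - 3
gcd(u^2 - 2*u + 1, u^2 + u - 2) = u - 1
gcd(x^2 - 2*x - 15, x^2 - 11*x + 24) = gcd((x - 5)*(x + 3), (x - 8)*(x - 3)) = 1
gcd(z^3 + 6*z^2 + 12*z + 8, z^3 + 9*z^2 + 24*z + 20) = z^2 + 4*z + 4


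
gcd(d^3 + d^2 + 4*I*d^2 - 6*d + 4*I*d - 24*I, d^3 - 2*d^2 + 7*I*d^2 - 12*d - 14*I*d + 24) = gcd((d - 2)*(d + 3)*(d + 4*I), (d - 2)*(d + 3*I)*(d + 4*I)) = d^2 + d*(-2 + 4*I) - 8*I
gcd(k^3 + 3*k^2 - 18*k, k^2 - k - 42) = k + 6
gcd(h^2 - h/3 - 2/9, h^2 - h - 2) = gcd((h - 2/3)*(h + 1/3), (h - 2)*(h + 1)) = 1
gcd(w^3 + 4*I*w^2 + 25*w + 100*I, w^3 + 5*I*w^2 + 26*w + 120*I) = w^2 - I*w + 20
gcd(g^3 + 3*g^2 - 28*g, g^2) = g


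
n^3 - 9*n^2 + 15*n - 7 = (n - 7)*(n - 1)^2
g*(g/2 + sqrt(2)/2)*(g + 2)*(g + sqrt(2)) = g^4/2 + g^3 + sqrt(2)*g^3 + g^2 + 2*sqrt(2)*g^2 + 2*g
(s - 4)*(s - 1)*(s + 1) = s^3 - 4*s^2 - s + 4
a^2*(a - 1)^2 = a^4 - 2*a^3 + a^2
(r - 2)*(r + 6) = r^2 + 4*r - 12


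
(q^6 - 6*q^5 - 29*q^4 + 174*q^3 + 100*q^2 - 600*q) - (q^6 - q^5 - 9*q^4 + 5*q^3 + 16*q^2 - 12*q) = -5*q^5 - 20*q^4 + 169*q^3 + 84*q^2 - 588*q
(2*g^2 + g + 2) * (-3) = -6*g^2 - 3*g - 6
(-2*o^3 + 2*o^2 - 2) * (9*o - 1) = -18*o^4 + 20*o^3 - 2*o^2 - 18*o + 2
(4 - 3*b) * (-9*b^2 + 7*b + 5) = 27*b^3 - 57*b^2 + 13*b + 20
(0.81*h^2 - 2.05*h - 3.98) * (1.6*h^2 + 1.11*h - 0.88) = 1.296*h^4 - 2.3809*h^3 - 9.3563*h^2 - 2.6138*h + 3.5024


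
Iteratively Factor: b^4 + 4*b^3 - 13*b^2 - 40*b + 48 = (b - 1)*(b^3 + 5*b^2 - 8*b - 48) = (b - 1)*(b + 4)*(b^2 + b - 12) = (b - 3)*(b - 1)*(b + 4)*(b + 4)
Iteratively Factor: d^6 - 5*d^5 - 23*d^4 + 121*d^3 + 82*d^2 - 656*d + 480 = (d - 1)*(d^5 - 4*d^4 - 27*d^3 + 94*d^2 + 176*d - 480) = (d - 2)*(d - 1)*(d^4 - 2*d^3 - 31*d^2 + 32*d + 240) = (d - 2)*(d - 1)*(d + 3)*(d^3 - 5*d^2 - 16*d + 80) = (d - 2)*(d - 1)*(d + 3)*(d + 4)*(d^2 - 9*d + 20) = (d - 5)*(d - 2)*(d - 1)*(d + 3)*(d + 4)*(d - 4)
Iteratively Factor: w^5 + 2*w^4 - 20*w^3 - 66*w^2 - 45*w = (w + 3)*(w^4 - w^3 - 17*w^2 - 15*w) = (w - 5)*(w + 3)*(w^3 + 4*w^2 + 3*w) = w*(w - 5)*(w + 3)*(w^2 + 4*w + 3) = w*(w - 5)*(w + 1)*(w + 3)*(w + 3)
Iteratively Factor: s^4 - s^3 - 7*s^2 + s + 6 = (s + 2)*(s^3 - 3*s^2 - s + 3) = (s - 3)*(s + 2)*(s^2 - 1) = (s - 3)*(s + 1)*(s + 2)*(s - 1)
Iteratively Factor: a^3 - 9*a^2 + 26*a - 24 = (a - 4)*(a^2 - 5*a + 6) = (a - 4)*(a - 3)*(a - 2)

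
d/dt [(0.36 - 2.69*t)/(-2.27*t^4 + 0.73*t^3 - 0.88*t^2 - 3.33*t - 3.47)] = (-18.3189*t^4 + 7.1962*t^3 - 3.1556*t^2 + 0.633599999999999*t + 10.5331)/(5.1529*t^8 - 3.3142*t^7 + 4.5281*t^6 + 13.8334*t^5 + 11.6664*t^4 + 0.7946*t^3 + 17.1961*t^2 + 23.1102*t + 12.0409)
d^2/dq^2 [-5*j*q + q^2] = 2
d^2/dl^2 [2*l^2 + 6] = 4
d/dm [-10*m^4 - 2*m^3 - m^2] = 2*m*(-20*m^2 - 3*m - 1)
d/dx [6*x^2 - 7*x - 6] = 12*x - 7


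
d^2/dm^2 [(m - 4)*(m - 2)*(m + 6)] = 6*m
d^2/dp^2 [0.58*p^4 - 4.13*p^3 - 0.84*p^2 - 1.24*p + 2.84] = 6.96*p^2 - 24.78*p - 1.68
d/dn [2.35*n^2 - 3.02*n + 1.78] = 4.7*n - 3.02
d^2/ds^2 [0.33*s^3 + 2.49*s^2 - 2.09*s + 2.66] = 1.98*s + 4.98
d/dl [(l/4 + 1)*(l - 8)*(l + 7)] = 3*l^2/4 + 3*l/2 - 15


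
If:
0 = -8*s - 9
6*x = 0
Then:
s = -9/8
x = 0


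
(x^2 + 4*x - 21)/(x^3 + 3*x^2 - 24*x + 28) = (x - 3)/(x^2 - 4*x + 4)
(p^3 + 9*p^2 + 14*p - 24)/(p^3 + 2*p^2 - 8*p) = (p^2 + 5*p - 6)/(p*(p - 2))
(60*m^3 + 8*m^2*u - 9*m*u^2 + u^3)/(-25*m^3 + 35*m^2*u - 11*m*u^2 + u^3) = (-12*m^2 - 4*m*u + u^2)/(5*m^2 - 6*m*u + u^2)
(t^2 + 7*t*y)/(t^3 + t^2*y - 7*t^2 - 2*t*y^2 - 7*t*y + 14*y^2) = t*(t + 7*y)/(t^3 + t^2*y - 7*t^2 - 2*t*y^2 - 7*t*y + 14*y^2)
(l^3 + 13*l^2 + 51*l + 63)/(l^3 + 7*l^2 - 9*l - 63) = (l + 3)/(l - 3)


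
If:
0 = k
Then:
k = 0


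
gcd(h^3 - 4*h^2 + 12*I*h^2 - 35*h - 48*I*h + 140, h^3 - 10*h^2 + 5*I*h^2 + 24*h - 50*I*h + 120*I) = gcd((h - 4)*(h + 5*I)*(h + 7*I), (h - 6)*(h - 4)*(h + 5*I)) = h^2 + h*(-4 + 5*I) - 20*I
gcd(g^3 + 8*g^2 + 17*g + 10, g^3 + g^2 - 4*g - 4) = g^2 + 3*g + 2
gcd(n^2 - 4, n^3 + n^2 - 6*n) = n - 2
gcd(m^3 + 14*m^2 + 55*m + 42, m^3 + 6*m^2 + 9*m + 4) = m + 1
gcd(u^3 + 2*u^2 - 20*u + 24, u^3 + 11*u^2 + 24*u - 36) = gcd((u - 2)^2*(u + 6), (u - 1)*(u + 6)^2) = u + 6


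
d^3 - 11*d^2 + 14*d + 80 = (d - 8)*(d - 5)*(d + 2)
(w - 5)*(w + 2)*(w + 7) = w^3 + 4*w^2 - 31*w - 70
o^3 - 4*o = o*(o - 2)*(o + 2)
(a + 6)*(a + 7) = a^2 + 13*a + 42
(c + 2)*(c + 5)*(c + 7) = c^3 + 14*c^2 + 59*c + 70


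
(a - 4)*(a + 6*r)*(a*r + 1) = a^3*r + 6*a^2*r^2 - 4*a^2*r + a^2 - 24*a*r^2 + 6*a*r - 4*a - 24*r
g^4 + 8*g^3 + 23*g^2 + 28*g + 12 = (g + 1)*(g + 2)^2*(g + 3)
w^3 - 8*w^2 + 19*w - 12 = (w - 4)*(w - 3)*(w - 1)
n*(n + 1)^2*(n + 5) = n^4 + 7*n^3 + 11*n^2 + 5*n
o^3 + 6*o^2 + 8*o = o*(o + 2)*(o + 4)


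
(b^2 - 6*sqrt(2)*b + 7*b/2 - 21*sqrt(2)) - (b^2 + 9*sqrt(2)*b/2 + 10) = -21*sqrt(2)*b/2 + 7*b/2 - 21*sqrt(2) - 10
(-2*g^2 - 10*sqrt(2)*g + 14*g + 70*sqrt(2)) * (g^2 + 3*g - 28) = -2*g^4 - 10*sqrt(2)*g^3 + 8*g^3 + 40*sqrt(2)*g^2 + 98*g^2 - 392*g + 490*sqrt(2)*g - 1960*sqrt(2)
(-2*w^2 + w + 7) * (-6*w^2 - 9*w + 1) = 12*w^4 + 12*w^3 - 53*w^2 - 62*w + 7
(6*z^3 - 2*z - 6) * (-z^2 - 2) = -6*z^5 - 10*z^3 + 6*z^2 + 4*z + 12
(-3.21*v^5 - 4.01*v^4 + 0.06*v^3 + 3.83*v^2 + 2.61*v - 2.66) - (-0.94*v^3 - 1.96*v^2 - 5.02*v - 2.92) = -3.21*v^5 - 4.01*v^4 + 1.0*v^3 + 5.79*v^2 + 7.63*v + 0.26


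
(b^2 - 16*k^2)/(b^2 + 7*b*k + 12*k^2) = (b - 4*k)/(b + 3*k)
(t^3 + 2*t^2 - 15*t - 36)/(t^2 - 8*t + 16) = (t^2 + 6*t + 9)/(t - 4)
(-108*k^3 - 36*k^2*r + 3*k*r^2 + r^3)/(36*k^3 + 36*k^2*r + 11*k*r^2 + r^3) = (-6*k + r)/(2*k + r)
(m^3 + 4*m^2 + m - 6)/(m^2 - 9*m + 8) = (m^2 + 5*m + 6)/(m - 8)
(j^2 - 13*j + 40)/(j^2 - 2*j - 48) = (j - 5)/(j + 6)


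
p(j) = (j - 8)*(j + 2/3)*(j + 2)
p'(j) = (j - 8)*(j + 2/3) + (j - 8)*(j + 2) + (j + 2/3)*(j + 2)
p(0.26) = -16.21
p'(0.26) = -22.57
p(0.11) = -12.93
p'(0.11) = -21.14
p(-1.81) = 2.13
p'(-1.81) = 9.13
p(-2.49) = -9.37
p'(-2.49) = 25.16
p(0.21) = -15.09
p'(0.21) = -22.11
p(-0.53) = -1.71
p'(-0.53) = -13.50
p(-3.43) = -45.17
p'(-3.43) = 51.88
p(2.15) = -68.38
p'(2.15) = -29.07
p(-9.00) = -991.67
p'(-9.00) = 319.00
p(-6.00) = -298.67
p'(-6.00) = 152.00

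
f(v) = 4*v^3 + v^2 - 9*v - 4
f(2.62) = 51.22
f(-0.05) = -3.55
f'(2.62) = 78.61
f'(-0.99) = 0.78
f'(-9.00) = 945.00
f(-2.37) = -30.30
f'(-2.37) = 53.66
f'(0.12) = -8.59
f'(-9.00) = 945.00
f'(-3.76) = 153.13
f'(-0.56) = -6.36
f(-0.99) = 2.01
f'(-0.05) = -9.07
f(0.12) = -5.06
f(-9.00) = -2758.00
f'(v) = 12*v^2 + 2*v - 9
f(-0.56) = 0.65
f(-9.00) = -2758.00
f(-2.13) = -18.95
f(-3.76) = -168.65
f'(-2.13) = 41.18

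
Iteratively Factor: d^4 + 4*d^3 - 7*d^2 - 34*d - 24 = (d + 4)*(d^3 - 7*d - 6) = (d - 3)*(d + 4)*(d^2 + 3*d + 2) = (d - 3)*(d + 2)*(d + 4)*(d + 1)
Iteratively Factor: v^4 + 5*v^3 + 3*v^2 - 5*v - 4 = (v + 1)*(v^3 + 4*v^2 - v - 4) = (v + 1)^2*(v^2 + 3*v - 4) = (v + 1)^2*(v + 4)*(v - 1)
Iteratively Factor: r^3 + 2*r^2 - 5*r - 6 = (r - 2)*(r^2 + 4*r + 3) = (r - 2)*(r + 1)*(r + 3)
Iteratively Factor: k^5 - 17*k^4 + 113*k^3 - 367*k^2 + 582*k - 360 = (k - 5)*(k^4 - 12*k^3 + 53*k^2 - 102*k + 72) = (k - 5)*(k - 2)*(k^3 - 10*k^2 + 33*k - 36) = (k - 5)*(k - 4)*(k - 2)*(k^2 - 6*k + 9) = (k - 5)*(k - 4)*(k - 3)*(k - 2)*(k - 3)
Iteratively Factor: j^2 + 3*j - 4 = (j - 1)*(j + 4)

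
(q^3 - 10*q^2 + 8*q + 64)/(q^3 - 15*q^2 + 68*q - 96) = (q + 2)/(q - 3)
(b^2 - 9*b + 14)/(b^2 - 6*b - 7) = (b - 2)/(b + 1)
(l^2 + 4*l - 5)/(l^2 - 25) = (l - 1)/(l - 5)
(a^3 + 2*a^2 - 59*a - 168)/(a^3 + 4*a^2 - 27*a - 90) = (a^2 - a - 56)/(a^2 + a - 30)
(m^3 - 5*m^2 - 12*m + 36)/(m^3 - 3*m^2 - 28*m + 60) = (m + 3)/(m + 5)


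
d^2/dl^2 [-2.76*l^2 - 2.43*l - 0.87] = -5.52000000000000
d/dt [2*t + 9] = 2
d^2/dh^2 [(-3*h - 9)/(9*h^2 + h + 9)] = 6*(-(h + 3)*(18*h + 1)^2 + (27*h + 28)*(9*h^2 + h + 9))/(9*h^2 + h + 9)^3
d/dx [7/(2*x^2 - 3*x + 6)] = 7*(3 - 4*x)/(2*x^2 - 3*x + 6)^2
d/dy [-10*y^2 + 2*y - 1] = 2 - 20*y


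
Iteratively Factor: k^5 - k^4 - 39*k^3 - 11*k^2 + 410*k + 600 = (k + 4)*(k^4 - 5*k^3 - 19*k^2 + 65*k + 150) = (k + 2)*(k + 4)*(k^3 - 7*k^2 - 5*k + 75) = (k - 5)*(k + 2)*(k + 4)*(k^2 - 2*k - 15) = (k - 5)^2*(k + 2)*(k + 4)*(k + 3)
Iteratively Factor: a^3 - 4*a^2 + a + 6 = (a + 1)*(a^2 - 5*a + 6) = (a - 2)*(a + 1)*(a - 3)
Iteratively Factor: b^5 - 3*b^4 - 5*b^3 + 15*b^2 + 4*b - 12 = (b - 2)*(b^4 - b^3 - 7*b^2 + b + 6) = (b - 2)*(b + 2)*(b^3 - 3*b^2 - b + 3) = (b - 2)*(b + 1)*(b + 2)*(b^2 - 4*b + 3) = (b - 3)*(b - 2)*(b + 1)*(b + 2)*(b - 1)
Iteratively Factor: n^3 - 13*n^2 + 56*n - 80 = (n - 4)*(n^2 - 9*n + 20) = (n - 5)*(n - 4)*(n - 4)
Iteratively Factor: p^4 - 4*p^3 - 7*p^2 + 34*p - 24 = (p + 3)*(p^3 - 7*p^2 + 14*p - 8) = (p - 2)*(p + 3)*(p^2 - 5*p + 4) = (p - 2)*(p - 1)*(p + 3)*(p - 4)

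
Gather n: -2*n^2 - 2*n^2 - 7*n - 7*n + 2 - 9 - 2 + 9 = -4*n^2 - 14*n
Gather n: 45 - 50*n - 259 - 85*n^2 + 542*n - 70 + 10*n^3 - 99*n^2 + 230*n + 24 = 10*n^3 - 184*n^2 + 722*n - 260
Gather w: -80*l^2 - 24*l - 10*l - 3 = -80*l^2 - 34*l - 3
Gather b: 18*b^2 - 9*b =18*b^2 - 9*b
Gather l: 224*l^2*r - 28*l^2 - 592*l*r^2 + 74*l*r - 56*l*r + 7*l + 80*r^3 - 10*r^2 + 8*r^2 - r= l^2*(224*r - 28) + l*(-592*r^2 + 18*r + 7) + 80*r^3 - 2*r^2 - r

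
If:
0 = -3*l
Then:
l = 0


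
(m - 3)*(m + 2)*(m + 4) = m^3 + 3*m^2 - 10*m - 24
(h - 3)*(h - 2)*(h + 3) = h^3 - 2*h^2 - 9*h + 18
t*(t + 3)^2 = t^3 + 6*t^2 + 9*t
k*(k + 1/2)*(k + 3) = k^3 + 7*k^2/2 + 3*k/2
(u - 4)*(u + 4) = u^2 - 16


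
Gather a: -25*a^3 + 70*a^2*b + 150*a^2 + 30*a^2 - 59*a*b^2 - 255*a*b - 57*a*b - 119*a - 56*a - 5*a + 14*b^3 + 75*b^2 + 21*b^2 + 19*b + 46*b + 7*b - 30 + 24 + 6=-25*a^3 + a^2*(70*b + 180) + a*(-59*b^2 - 312*b - 180) + 14*b^3 + 96*b^2 + 72*b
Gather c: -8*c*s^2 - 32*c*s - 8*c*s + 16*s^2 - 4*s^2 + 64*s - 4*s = c*(-8*s^2 - 40*s) + 12*s^2 + 60*s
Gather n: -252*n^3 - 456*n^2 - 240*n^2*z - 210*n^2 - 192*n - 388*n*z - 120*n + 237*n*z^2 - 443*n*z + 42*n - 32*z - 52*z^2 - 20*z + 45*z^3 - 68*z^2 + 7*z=-252*n^3 + n^2*(-240*z - 666) + n*(237*z^2 - 831*z - 270) + 45*z^3 - 120*z^2 - 45*z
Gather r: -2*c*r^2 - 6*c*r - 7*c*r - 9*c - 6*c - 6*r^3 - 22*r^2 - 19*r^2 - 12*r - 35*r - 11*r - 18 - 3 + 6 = -15*c - 6*r^3 + r^2*(-2*c - 41) + r*(-13*c - 58) - 15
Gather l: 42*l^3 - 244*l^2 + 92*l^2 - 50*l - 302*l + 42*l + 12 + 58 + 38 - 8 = 42*l^3 - 152*l^2 - 310*l + 100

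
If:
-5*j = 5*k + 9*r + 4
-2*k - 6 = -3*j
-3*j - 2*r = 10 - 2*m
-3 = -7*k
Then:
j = 16/7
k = 3/7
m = 136/21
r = -41/21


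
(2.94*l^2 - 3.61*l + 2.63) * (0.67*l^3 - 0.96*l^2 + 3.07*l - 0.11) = 1.9698*l^5 - 5.2411*l^4 + 14.2535*l^3 - 13.9309*l^2 + 8.4712*l - 0.2893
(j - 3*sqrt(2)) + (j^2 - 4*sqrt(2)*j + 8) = j^2 - 4*sqrt(2)*j + j - 3*sqrt(2) + 8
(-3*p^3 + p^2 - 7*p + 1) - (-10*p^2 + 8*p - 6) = -3*p^3 + 11*p^2 - 15*p + 7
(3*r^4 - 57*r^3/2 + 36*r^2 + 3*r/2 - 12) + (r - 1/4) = 3*r^4 - 57*r^3/2 + 36*r^2 + 5*r/2 - 49/4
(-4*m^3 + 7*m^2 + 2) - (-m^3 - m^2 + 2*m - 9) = -3*m^3 + 8*m^2 - 2*m + 11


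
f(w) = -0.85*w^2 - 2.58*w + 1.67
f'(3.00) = -7.68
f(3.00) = -13.72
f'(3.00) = -7.68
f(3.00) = -13.72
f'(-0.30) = -2.07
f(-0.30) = 2.37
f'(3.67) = -8.82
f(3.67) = -19.25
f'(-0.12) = -2.38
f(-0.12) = 1.97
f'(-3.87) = 4.00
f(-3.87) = -1.08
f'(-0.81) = -1.20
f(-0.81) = 3.20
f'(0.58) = -3.57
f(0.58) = -0.11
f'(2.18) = -6.29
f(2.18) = -7.99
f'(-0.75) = -1.30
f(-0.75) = 3.13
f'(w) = -1.7*w - 2.58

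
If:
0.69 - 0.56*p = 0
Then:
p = 1.23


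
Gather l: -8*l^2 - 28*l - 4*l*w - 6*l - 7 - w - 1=-8*l^2 + l*(-4*w - 34) - w - 8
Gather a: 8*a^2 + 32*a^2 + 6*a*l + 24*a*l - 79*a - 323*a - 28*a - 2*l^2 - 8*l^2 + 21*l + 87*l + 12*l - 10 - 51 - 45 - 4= 40*a^2 + a*(30*l - 430) - 10*l^2 + 120*l - 110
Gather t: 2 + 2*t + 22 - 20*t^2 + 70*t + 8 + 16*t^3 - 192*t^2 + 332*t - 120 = 16*t^3 - 212*t^2 + 404*t - 88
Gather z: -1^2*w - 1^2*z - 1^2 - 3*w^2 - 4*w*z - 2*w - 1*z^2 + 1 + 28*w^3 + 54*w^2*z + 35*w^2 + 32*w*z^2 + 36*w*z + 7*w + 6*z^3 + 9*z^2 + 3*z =28*w^3 + 32*w^2 + 4*w + 6*z^3 + z^2*(32*w + 8) + z*(54*w^2 + 32*w + 2)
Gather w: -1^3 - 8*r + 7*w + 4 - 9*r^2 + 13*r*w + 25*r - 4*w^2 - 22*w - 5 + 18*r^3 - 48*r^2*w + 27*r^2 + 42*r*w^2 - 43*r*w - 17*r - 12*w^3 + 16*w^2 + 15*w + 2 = 18*r^3 + 18*r^2 - 12*w^3 + w^2*(42*r + 12) + w*(-48*r^2 - 30*r)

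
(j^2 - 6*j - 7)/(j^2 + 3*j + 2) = (j - 7)/(j + 2)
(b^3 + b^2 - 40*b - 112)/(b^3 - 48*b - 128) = (b - 7)/(b - 8)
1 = 1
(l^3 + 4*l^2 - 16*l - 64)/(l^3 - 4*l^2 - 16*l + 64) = (l + 4)/(l - 4)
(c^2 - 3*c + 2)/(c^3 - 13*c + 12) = (c - 2)/(c^2 + c - 12)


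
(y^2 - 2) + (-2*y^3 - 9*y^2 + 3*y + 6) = -2*y^3 - 8*y^2 + 3*y + 4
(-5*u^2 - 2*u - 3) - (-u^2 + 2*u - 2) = -4*u^2 - 4*u - 1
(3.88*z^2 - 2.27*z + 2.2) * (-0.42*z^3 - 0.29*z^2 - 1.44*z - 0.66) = -1.6296*z^5 - 0.1718*z^4 - 5.8529*z^3 + 0.0699999999999998*z^2 - 1.6698*z - 1.452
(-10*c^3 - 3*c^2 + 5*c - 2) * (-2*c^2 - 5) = 20*c^5 + 6*c^4 + 40*c^3 + 19*c^2 - 25*c + 10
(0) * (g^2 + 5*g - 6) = 0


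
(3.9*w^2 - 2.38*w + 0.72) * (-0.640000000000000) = -2.496*w^2 + 1.5232*w - 0.4608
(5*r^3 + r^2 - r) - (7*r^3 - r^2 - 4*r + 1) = -2*r^3 + 2*r^2 + 3*r - 1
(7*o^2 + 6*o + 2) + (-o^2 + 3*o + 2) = 6*o^2 + 9*o + 4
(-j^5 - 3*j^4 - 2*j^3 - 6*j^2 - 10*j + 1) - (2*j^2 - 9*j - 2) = -j^5 - 3*j^4 - 2*j^3 - 8*j^2 - j + 3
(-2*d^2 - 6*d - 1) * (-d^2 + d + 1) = 2*d^4 + 4*d^3 - 7*d^2 - 7*d - 1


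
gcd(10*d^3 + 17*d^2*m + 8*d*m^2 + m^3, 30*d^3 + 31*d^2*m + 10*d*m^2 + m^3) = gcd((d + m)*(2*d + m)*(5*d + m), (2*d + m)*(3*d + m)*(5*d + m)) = 10*d^2 + 7*d*m + m^2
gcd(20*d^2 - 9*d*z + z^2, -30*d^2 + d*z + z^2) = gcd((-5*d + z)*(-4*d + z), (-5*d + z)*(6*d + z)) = -5*d + z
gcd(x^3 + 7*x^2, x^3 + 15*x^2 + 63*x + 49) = x + 7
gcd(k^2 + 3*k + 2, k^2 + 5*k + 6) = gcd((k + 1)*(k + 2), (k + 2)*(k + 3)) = k + 2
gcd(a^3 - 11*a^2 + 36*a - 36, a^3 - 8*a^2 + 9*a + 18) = a^2 - 9*a + 18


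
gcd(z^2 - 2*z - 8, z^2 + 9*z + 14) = z + 2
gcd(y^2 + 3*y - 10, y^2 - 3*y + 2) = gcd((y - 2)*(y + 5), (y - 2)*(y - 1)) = y - 2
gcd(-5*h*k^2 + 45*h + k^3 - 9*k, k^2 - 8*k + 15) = k - 3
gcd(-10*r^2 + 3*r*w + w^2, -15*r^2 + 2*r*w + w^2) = 5*r + w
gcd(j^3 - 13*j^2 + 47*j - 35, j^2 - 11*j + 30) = j - 5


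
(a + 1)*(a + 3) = a^2 + 4*a + 3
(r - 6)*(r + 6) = r^2 - 36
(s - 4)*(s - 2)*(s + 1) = s^3 - 5*s^2 + 2*s + 8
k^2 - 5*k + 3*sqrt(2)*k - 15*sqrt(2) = (k - 5)*(k + 3*sqrt(2))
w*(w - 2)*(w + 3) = w^3 + w^2 - 6*w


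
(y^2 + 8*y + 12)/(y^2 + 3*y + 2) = (y + 6)/(y + 1)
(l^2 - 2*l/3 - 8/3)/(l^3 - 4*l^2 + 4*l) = (l + 4/3)/(l*(l - 2))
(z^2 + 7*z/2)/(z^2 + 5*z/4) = 2*(2*z + 7)/(4*z + 5)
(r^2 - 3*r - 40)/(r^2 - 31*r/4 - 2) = 4*(r + 5)/(4*r + 1)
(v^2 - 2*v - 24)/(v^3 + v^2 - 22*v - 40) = (v - 6)/(v^2 - 3*v - 10)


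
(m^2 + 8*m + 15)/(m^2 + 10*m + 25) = (m + 3)/(m + 5)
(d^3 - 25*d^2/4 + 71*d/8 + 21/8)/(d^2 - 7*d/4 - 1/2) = (2*d^2 - 13*d + 21)/(2*(d - 2))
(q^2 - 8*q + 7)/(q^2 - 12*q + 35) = (q - 1)/(q - 5)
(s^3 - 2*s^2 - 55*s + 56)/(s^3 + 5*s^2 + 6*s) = (s^3 - 2*s^2 - 55*s + 56)/(s*(s^2 + 5*s + 6))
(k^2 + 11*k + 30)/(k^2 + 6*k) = (k + 5)/k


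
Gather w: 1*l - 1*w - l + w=0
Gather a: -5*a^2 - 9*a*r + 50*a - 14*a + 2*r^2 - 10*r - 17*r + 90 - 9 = -5*a^2 + a*(36 - 9*r) + 2*r^2 - 27*r + 81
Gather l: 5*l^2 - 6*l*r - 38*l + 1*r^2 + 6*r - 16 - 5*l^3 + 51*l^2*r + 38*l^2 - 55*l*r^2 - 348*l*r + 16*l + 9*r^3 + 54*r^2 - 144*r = -5*l^3 + l^2*(51*r + 43) + l*(-55*r^2 - 354*r - 22) + 9*r^3 + 55*r^2 - 138*r - 16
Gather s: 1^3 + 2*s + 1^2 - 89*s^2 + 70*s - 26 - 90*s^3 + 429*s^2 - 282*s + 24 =-90*s^3 + 340*s^2 - 210*s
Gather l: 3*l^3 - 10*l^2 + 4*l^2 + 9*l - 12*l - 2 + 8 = 3*l^3 - 6*l^2 - 3*l + 6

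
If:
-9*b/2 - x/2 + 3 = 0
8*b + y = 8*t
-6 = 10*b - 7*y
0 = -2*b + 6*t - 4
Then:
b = 47/71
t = 63/71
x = 3/71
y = 128/71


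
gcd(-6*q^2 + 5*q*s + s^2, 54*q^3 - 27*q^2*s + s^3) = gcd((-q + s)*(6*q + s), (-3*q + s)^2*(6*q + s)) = 6*q + s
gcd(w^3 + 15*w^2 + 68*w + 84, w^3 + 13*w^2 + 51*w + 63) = w + 7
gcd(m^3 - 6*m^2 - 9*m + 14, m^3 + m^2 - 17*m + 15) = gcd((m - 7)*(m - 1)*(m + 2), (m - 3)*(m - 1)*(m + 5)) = m - 1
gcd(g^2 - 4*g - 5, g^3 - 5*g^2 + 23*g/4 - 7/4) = 1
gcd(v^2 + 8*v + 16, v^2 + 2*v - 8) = v + 4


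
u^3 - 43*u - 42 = (u - 7)*(u + 1)*(u + 6)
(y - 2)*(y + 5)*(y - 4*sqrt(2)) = y^3 - 4*sqrt(2)*y^2 + 3*y^2 - 12*sqrt(2)*y - 10*y + 40*sqrt(2)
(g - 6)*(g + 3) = g^2 - 3*g - 18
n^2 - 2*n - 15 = (n - 5)*(n + 3)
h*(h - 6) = h^2 - 6*h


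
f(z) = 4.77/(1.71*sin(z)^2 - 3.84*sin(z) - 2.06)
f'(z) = 4.77*(-3.42*sin(z)*cos(z) + 3.84*cos(z))/(1.71*sin(z)^2 - 3.84*sin(z) - 2.06)^2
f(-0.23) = -4.35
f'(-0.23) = 17.87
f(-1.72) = 1.40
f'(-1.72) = -0.44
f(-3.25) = -1.94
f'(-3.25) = -2.73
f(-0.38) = -11.91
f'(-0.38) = 141.15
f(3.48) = -7.99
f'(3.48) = -62.87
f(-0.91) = 2.34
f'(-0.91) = 4.61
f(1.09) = -1.16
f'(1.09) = 0.10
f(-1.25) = 1.53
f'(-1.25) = 1.09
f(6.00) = -5.59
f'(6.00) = 30.15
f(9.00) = -1.42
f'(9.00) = -0.94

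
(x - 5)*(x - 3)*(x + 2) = x^3 - 6*x^2 - x + 30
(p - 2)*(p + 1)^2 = p^3 - 3*p - 2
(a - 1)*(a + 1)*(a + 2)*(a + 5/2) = a^4 + 9*a^3/2 + 4*a^2 - 9*a/2 - 5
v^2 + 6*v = v*(v + 6)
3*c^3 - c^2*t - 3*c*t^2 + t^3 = (-3*c + t)*(-c + t)*(c + t)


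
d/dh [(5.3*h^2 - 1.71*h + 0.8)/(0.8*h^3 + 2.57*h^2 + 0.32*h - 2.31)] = (-4.24*h^4 + 2.736*h^3 + 4.1707*h^2 - 28.598*h + 3.6941)/(0.64*h^6 + 4.112*h^5 + 7.1169*h^4 - 2.0512*h^3 - 11.771*h^2 - 1.4784*h + 5.3361)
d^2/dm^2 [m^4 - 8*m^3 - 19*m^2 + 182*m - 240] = 12*m^2 - 48*m - 38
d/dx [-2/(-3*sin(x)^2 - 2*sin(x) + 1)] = -4*(3*sin(x) + 1)*cos(x)/(3*sin(x)^2 + 2*sin(x) - 1)^2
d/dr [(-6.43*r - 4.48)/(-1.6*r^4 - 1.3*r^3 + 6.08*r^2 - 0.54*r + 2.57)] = (-30.864*r^4 - 45.39*r^3 + 21.6224*r^2 + 54.4768*r - 18.9443)/(2.56*r^8 + 4.16*r^7 - 17.766*r^6 - 14.08*r^5 + 30.1464*r^4 - 13.2484*r^3 + 31.5428*r^2 - 2.7756*r + 6.6049)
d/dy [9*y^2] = 18*y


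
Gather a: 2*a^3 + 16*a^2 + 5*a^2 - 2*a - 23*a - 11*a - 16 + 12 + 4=2*a^3 + 21*a^2 - 36*a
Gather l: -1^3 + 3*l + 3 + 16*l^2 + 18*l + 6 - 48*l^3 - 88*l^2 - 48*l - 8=-48*l^3 - 72*l^2 - 27*l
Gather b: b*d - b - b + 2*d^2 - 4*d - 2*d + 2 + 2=b*(d - 2) + 2*d^2 - 6*d + 4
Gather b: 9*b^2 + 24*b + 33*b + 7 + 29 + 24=9*b^2 + 57*b + 60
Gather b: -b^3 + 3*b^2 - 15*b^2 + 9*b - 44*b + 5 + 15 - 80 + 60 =-b^3 - 12*b^2 - 35*b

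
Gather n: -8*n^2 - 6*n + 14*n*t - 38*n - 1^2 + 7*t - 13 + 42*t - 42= -8*n^2 + n*(14*t - 44) + 49*t - 56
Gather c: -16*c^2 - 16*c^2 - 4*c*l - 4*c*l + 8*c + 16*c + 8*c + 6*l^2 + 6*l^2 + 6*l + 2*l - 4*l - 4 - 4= -32*c^2 + c*(32 - 8*l) + 12*l^2 + 4*l - 8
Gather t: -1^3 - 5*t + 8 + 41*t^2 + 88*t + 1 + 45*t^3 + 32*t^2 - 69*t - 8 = 45*t^3 + 73*t^2 + 14*t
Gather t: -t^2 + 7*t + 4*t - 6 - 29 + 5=-t^2 + 11*t - 30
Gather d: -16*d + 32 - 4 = 28 - 16*d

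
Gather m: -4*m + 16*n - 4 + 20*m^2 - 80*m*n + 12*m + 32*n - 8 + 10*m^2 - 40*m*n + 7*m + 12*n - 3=30*m^2 + m*(15 - 120*n) + 60*n - 15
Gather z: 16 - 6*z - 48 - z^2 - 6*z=-z^2 - 12*z - 32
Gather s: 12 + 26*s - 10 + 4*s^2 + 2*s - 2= 4*s^2 + 28*s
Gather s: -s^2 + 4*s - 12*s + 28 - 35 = -s^2 - 8*s - 7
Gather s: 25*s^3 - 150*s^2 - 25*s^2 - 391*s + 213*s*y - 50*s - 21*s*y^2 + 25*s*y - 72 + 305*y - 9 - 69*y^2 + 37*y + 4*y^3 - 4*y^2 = 25*s^3 - 175*s^2 + s*(-21*y^2 + 238*y - 441) + 4*y^3 - 73*y^2 + 342*y - 81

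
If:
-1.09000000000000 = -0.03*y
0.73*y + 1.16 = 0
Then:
No Solution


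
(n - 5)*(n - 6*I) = n^2 - 5*n - 6*I*n + 30*I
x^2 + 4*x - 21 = (x - 3)*(x + 7)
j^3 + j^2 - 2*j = j*(j - 1)*(j + 2)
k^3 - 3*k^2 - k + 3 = (k - 3)*(k - 1)*(k + 1)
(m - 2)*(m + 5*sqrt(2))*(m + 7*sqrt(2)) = m^3 - 2*m^2 + 12*sqrt(2)*m^2 - 24*sqrt(2)*m + 70*m - 140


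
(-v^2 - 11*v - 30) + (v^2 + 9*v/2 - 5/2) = -13*v/2 - 65/2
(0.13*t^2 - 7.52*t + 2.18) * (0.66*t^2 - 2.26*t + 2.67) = 0.0858*t^4 - 5.257*t^3 + 18.7811*t^2 - 25.0052*t + 5.8206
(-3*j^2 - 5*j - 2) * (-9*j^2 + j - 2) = 27*j^4 + 42*j^3 + 19*j^2 + 8*j + 4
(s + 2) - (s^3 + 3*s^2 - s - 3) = -s^3 - 3*s^2 + 2*s + 5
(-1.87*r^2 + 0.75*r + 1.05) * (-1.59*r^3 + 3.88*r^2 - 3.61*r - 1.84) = 2.9733*r^5 - 8.4481*r^4 + 7.9912*r^3 + 4.8073*r^2 - 5.1705*r - 1.932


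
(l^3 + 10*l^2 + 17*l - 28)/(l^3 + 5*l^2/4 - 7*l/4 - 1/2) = 4*(l^2 + 11*l + 28)/(4*l^2 + 9*l + 2)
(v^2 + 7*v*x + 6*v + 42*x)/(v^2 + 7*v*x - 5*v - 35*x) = (v + 6)/(v - 5)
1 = 1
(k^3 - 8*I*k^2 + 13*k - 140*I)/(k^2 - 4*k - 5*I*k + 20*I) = (k^2 - 3*I*k + 28)/(k - 4)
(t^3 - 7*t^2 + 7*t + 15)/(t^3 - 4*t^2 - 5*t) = (t - 3)/t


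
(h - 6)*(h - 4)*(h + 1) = h^3 - 9*h^2 + 14*h + 24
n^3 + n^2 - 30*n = n*(n - 5)*(n + 6)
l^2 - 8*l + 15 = (l - 5)*(l - 3)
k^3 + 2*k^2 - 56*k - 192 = (k - 8)*(k + 4)*(k + 6)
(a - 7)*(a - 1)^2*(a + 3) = a^4 - 6*a^3 - 12*a^2 + 38*a - 21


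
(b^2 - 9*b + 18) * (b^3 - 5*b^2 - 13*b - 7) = b^5 - 14*b^4 + 50*b^3 + 20*b^2 - 171*b - 126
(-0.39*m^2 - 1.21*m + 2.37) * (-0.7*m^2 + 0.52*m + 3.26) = 0.273*m^4 + 0.6442*m^3 - 3.5596*m^2 - 2.7122*m + 7.7262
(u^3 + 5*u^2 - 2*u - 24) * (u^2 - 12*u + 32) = u^5 - 7*u^4 - 30*u^3 + 160*u^2 + 224*u - 768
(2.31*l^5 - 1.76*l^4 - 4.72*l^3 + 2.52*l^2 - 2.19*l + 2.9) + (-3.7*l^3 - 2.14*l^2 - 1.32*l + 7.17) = 2.31*l^5 - 1.76*l^4 - 8.42*l^3 + 0.38*l^2 - 3.51*l + 10.07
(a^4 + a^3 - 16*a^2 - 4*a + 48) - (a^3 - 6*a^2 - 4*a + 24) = a^4 - 10*a^2 + 24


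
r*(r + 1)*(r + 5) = r^3 + 6*r^2 + 5*r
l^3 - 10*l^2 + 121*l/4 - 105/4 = (l - 5)*(l - 7/2)*(l - 3/2)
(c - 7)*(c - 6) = c^2 - 13*c + 42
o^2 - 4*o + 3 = (o - 3)*(o - 1)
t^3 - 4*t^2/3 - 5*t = t*(t - 3)*(t + 5/3)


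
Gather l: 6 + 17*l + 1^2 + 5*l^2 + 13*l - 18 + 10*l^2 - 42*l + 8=15*l^2 - 12*l - 3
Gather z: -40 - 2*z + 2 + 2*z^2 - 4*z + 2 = 2*z^2 - 6*z - 36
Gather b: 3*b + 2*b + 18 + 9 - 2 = 5*b + 25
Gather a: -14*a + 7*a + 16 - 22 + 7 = 1 - 7*a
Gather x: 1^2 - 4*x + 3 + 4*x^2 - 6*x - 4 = 4*x^2 - 10*x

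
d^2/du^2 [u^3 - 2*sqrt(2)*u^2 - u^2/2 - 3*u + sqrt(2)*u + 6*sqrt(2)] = 6*u - 4*sqrt(2) - 1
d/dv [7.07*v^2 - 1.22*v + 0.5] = 14.14*v - 1.22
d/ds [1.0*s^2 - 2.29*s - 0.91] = 2.0*s - 2.29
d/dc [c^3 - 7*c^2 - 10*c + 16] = 3*c^2 - 14*c - 10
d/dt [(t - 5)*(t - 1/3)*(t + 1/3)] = 3*t^2 - 10*t - 1/9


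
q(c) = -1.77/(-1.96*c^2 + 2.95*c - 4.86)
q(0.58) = 0.46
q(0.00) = 0.36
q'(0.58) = 0.08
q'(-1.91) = 0.06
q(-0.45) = 0.27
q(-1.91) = 0.10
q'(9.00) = -0.00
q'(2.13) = -0.17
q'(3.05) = -0.08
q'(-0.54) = 0.18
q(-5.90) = 0.02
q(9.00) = 0.01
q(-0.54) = 0.25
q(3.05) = 0.13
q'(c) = -1.77*(3.92*c - 2.95)/(-1.96*c^2 + 2.95*c - 4.86)^2 = (5.2215 - 6.9384*c)/(1.96*c^2 - 2.95*c + 4.86)^2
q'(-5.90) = 0.01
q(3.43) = 0.10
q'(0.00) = 0.22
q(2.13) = 0.24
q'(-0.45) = 0.19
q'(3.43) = -0.06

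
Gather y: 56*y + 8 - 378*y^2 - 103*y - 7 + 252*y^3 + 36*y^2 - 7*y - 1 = 252*y^3 - 342*y^2 - 54*y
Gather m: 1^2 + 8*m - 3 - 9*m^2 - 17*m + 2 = -9*m^2 - 9*m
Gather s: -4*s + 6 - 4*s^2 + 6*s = -4*s^2 + 2*s + 6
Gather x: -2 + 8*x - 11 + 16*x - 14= 24*x - 27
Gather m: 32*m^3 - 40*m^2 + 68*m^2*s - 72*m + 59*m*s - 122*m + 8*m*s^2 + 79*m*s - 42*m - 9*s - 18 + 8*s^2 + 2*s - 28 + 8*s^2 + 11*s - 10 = 32*m^3 + m^2*(68*s - 40) + m*(8*s^2 + 138*s - 236) + 16*s^2 + 4*s - 56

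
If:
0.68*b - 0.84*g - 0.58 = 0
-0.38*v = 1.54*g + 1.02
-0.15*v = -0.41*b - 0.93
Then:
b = -1.01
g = -1.51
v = 3.43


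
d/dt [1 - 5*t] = -5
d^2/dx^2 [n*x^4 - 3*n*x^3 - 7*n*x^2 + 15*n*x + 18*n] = 2*n*(6*x^2 - 9*x - 7)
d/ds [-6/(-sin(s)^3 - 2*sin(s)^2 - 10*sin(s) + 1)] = 6*(-4*sin(s) + 3*cos(s)^2 - 13)*cos(s)/(sin(s)^3 + 2*sin(s)^2 + 10*sin(s) - 1)^2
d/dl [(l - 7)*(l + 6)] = 2*l - 1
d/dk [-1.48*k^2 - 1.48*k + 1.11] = -2.96*k - 1.48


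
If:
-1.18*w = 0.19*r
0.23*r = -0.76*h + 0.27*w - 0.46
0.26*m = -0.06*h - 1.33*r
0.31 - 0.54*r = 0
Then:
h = -0.81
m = -2.75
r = 0.57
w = -0.09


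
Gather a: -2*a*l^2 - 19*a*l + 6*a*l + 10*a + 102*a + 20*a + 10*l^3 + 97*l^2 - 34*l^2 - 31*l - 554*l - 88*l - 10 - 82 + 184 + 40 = a*(-2*l^2 - 13*l + 132) + 10*l^3 + 63*l^2 - 673*l + 132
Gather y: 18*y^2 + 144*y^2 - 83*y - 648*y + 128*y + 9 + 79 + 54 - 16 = 162*y^2 - 603*y + 126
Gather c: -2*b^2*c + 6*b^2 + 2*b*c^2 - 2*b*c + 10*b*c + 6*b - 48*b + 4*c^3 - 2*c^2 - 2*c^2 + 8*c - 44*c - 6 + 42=6*b^2 - 42*b + 4*c^3 + c^2*(2*b - 4) + c*(-2*b^2 + 8*b - 36) + 36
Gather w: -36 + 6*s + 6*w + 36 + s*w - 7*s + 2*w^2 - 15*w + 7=-s + 2*w^2 + w*(s - 9) + 7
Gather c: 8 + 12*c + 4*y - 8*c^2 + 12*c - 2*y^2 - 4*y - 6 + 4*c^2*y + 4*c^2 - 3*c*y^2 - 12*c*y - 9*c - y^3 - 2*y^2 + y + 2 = c^2*(4*y - 4) + c*(-3*y^2 - 12*y + 15) - y^3 - 4*y^2 + y + 4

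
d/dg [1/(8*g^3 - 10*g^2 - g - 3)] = (-24*g^2 + 20*g + 1)/(-8*g^3 + 10*g^2 + g + 3)^2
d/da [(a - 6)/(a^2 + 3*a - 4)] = (-a^2 + 12*a + 14)/(a^4 + 6*a^3 + a^2 - 24*a + 16)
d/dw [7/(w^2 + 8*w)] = 14*(-w - 4)/(w^2*(w + 8)^2)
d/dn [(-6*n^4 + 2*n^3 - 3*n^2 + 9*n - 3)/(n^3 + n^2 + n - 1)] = (-6*n^6 - 12*n^5 - 13*n^4 + 10*n^3 - 9*n^2 + 12*n - 6)/(n^6 + 2*n^5 + 3*n^4 - n^2 - 2*n + 1)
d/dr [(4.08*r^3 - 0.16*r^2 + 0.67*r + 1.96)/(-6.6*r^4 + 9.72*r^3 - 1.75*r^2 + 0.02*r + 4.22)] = (26.928*r^6 - 2.11200000000002*r^5 + 7.6812*r^4 + 38.8824*r^3 - 4.33150000000001*r^2 + 5.5096*r + 2.7882)/(43.56*r^8 - 128.304*r^7 + 117.5784*r^6 - 34.284*r^5 - 52.2527*r^4 + 81.9668*r^3 - 14.7696*r^2 + 0.1688*r + 17.8084)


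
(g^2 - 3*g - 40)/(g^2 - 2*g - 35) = (g - 8)/(g - 7)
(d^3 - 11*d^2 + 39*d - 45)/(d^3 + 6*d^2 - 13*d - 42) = (d^2 - 8*d + 15)/(d^2 + 9*d + 14)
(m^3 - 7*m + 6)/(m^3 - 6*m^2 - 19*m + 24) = (m - 2)/(m - 8)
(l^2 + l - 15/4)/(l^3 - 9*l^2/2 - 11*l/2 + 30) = (l - 3/2)/(l^2 - 7*l + 12)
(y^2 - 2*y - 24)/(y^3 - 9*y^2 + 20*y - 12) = (y + 4)/(y^2 - 3*y + 2)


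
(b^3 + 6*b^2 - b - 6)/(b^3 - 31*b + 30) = (b + 1)/(b - 5)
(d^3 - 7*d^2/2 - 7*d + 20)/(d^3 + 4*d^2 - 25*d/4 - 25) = 2*(d^2 - 6*d + 8)/(2*d^2 + 3*d - 20)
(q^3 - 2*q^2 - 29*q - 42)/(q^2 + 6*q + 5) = (q^3 - 2*q^2 - 29*q - 42)/(q^2 + 6*q + 5)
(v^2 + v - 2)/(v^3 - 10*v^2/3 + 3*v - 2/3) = 3*(v + 2)/(3*v^2 - 7*v + 2)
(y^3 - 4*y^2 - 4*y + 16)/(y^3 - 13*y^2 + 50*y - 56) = (y + 2)/(y - 7)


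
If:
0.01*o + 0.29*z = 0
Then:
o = -29.0*z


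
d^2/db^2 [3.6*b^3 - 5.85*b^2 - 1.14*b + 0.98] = 21.6*b - 11.7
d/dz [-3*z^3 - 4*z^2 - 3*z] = -9*z^2 - 8*z - 3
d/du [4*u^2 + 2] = 8*u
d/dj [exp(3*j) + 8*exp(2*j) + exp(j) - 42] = (3*exp(2*j) + 16*exp(j) + 1)*exp(j)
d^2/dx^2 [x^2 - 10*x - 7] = 2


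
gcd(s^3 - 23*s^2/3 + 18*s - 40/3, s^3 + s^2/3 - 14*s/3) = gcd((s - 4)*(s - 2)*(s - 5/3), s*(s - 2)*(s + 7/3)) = s - 2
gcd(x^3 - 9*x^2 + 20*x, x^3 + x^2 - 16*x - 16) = x - 4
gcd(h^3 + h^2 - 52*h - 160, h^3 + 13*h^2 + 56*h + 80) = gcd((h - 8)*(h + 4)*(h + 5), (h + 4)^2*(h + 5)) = h^2 + 9*h + 20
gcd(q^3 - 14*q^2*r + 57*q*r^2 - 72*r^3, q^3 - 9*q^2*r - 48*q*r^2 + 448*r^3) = q - 8*r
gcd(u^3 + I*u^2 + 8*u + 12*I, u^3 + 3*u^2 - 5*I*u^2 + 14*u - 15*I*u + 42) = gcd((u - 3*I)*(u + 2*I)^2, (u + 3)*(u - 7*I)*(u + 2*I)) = u + 2*I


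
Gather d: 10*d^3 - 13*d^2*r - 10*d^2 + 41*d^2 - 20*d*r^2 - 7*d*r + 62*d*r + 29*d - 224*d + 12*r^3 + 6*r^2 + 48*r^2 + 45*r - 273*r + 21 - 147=10*d^3 + d^2*(31 - 13*r) + d*(-20*r^2 + 55*r - 195) + 12*r^3 + 54*r^2 - 228*r - 126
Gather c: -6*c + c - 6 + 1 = -5*c - 5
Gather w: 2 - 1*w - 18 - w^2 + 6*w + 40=-w^2 + 5*w + 24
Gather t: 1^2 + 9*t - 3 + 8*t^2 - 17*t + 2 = 8*t^2 - 8*t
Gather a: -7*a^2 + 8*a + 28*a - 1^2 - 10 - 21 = -7*a^2 + 36*a - 32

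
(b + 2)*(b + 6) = b^2 + 8*b + 12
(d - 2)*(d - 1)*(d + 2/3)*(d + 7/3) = d^4 - 49*d^2/9 + 4*d/3 + 28/9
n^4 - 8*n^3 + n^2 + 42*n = n*(n - 7)*(n - 3)*(n + 2)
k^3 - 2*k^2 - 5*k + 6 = (k - 3)*(k - 1)*(k + 2)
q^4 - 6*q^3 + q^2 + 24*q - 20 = (q - 5)*(q - 2)*(q - 1)*(q + 2)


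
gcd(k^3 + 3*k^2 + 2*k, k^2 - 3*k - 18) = 1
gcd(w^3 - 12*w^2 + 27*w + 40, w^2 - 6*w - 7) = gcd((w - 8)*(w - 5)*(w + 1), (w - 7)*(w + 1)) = w + 1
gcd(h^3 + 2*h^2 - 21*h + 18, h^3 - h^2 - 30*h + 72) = h^2 + 3*h - 18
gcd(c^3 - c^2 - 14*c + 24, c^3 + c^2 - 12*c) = c^2 + c - 12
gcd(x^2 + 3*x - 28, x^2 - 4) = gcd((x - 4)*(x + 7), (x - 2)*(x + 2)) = 1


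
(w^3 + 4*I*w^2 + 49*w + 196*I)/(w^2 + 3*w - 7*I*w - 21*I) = (w^2 + 11*I*w - 28)/(w + 3)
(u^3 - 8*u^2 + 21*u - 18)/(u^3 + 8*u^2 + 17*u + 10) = (u^3 - 8*u^2 + 21*u - 18)/(u^3 + 8*u^2 + 17*u + 10)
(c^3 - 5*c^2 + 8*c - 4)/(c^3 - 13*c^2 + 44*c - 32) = (c^2 - 4*c + 4)/(c^2 - 12*c + 32)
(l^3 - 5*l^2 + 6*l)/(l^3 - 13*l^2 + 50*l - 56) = l*(l - 3)/(l^2 - 11*l + 28)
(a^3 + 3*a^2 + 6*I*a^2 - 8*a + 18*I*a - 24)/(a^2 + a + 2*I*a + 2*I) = (a^2 + a*(3 + 4*I) + 12*I)/(a + 1)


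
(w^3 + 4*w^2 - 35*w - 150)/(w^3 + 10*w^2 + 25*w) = (w - 6)/w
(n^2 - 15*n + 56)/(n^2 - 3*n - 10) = (-n^2 + 15*n - 56)/(-n^2 + 3*n + 10)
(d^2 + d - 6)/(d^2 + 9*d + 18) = (d - 2)/(d + 6)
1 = 1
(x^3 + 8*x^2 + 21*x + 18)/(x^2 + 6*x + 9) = x + 2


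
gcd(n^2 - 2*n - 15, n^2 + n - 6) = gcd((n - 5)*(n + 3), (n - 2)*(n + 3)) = n + 3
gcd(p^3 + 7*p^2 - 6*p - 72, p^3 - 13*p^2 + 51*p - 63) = p - 3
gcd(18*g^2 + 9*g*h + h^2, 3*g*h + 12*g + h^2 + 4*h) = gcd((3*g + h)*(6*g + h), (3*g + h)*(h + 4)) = 3*g + h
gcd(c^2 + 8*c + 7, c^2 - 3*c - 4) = c + 1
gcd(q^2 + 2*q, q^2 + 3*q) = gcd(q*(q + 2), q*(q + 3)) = q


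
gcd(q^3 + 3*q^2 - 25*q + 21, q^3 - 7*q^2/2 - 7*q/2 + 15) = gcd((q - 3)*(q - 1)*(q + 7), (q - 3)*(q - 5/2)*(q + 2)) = q - 3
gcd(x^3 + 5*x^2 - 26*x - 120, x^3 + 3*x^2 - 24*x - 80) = x^2 - x - 20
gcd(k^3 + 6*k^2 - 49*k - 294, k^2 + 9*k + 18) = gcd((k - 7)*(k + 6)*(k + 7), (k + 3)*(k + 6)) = k + 6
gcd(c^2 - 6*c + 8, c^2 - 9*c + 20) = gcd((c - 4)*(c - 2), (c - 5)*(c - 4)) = c - 4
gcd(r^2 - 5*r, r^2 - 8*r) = r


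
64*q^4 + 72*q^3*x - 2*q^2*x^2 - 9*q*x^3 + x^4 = (-8*q + x)*(-4*q + x)*(q + x)*(2*q + x)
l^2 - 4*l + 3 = (l - 3)*(l - 1)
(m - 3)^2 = m^2 - 6*m + 9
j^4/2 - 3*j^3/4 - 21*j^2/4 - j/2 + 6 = (j/2 + 1)*(j - 4)*(j - 1)*(j + 3/2)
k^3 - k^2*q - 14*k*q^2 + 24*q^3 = (k - 3*q)*(k - 2*q)*(k + 4*q)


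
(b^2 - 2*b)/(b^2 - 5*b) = (b - 2)/(b - 5)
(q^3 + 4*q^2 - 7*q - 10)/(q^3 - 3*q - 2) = (q + 5)/(q + 1)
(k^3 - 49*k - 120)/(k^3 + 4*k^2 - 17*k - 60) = (k - 8)/(k - 4)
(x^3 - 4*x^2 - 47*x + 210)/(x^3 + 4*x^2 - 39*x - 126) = (x - 5)/(x + 3)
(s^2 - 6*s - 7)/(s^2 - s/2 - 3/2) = 2*(s - 7)/(2*s - 3)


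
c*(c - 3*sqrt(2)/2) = c^2 - 3*sqrt(2)*c/2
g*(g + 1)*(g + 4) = g^3 + 5*g^2 + 4*g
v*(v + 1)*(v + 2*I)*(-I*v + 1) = -I*v^4 + 3*v^3 - I*v^3 + 3*v^2 + 2*I*v^2 + 2*I*v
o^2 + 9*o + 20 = (o + 4)*(o + 5)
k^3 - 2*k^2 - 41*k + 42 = (k - 7)*(k - 1)*(k + 6)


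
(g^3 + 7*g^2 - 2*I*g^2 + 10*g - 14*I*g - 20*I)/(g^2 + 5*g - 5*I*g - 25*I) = (g^2 + 2*g*(1 - I) - 4*I)/(g - 5*I)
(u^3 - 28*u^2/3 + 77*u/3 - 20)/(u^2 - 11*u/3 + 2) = (3*u^2 - 19*u + 20)/(3*u - 2)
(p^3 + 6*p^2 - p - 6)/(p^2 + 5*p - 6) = p + 1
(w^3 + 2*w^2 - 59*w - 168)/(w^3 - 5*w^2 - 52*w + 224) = (w + 3)/(w - 4)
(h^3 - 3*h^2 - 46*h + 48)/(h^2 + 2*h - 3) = (h^2 - 2*h - 48)/(h + 3)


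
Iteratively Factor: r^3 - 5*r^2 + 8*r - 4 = (r - 1)*(r^2 - 4*r + 4) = (r - 2)*(r - 1)*(r - 2)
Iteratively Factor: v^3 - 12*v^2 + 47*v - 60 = (v - 4)*(v^2 - 8*v + 15) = (v - 5)*(v - 4)*(v - 3)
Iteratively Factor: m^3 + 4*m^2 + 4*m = (m + 2)*(m^2 + 2*m) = (m + 2)^2*(m)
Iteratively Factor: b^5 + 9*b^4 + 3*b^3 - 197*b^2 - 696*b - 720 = (b + 3)*(b^4 + 6*b^3 - 15*b^2 - 152*b - 240) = (b + 3)*(b + 4)*(b^3 + 2*b^2 - 23*b - 60) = (b - 5)*(b + 3)*(b + 4)*(b^2 + 7*b + 12) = (b - 5)*(b + 3)^2*(b + 4)*(b + 4)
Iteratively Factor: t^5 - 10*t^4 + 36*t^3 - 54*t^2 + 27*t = (t - 3)*(t^4 - 7*t^3 + 15*t^2 - 9*t) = (t - 3)^2*(t^3 - 4*t^2 + 3*t) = (t - 3)^3*(t^2 - t) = t*(t - 3)^3*(t - 1)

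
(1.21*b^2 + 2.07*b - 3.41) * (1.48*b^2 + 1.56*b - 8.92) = 1.7908*b^4 + 4.9512*b^3 - 12.6108*b^2 - 23.784*b + 30.4172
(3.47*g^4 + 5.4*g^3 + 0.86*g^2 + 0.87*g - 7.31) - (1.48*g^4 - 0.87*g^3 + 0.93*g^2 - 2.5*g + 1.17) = 1.99*g^4 + 6.27*g^3 - 0.0700000000000001*g^2 + 3.37*g - 8.48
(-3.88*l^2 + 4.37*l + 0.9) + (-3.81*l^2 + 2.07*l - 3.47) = -7.69*l^2 + 6.44*l - 2.57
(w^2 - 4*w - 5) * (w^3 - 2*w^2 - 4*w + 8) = w^5 - 6*w^4 - w^3 + 34*w^2 - 12*w - 40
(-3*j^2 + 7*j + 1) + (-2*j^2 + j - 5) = -5*j^2 + 8*j - 4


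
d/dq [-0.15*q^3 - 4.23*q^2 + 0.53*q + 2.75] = -0.45*q^2 - 8.46*q + 0.53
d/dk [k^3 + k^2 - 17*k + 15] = 3*k^2 + 2*k - 17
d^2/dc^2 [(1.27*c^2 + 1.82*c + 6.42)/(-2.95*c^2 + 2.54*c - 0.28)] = (-50.70932*c^3 - 328.92618*c^2 + 297.65028*c - 75.020608)/(25.672375*c^6 - 66.31305*c^5 + 64.40676*c^4 - 28.975304*c^3 + 6.113184*c^2 - 0.597408*c + 0.021952)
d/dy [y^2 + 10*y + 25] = 2*y + 10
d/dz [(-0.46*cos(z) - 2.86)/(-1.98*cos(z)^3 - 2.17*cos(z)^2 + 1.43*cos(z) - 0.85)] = (1.8216*cos(z)^3 + 17.9866*cos(z)^2 + 12.4124*cos(z) - 4.4808)*sin(z)/(3.9204*cos(z)^6 + 8.5932*cos(z)^5 - 0.9539*cos(z)^4 - 2.8402*cos(z)^3 + 5.7339*cos(z)^2 - 2.431*cos(z) + 0.7225)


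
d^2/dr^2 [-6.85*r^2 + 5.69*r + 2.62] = -13.7000000000000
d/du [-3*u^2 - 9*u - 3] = -6*u - 9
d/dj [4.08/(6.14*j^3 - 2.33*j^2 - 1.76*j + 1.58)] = (-75.1536*j^2 + 19.0128*j + 7.1808)/(6.14*j^3 - 2.33*j^2 - 1.76*j + 1.58)^2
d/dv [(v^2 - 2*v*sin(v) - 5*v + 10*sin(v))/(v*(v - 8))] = (-2*v^3*cos(v) + 2*v^2*sin(v) + 26*v^2*cos(v) - 3*v^2 - 20*v*sin(v) - 80*v*cos(v) + 80*sin(v))/(v^2*(v^2 - 16*v + 64))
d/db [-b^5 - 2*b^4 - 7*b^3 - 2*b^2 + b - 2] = -5*b^4 - 8*b^3 - 21*b^2 - 4*b + 1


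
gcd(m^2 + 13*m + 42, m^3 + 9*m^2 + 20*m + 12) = m + 6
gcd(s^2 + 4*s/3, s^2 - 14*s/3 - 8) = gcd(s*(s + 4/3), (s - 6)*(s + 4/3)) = s + 4/3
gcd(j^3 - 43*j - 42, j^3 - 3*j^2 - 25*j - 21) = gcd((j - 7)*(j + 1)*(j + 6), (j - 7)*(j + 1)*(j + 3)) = j^2 - 6*j - 7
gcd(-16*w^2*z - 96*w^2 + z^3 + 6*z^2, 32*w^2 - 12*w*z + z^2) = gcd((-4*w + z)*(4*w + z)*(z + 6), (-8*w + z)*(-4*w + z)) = -4*w + z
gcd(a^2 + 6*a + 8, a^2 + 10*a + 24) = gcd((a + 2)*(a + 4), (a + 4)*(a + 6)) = a + 4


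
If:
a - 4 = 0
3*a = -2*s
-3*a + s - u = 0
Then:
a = 4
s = -6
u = -18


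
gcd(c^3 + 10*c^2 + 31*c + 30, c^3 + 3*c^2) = c + 3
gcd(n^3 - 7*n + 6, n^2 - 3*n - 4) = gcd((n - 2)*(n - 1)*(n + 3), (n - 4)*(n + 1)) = 1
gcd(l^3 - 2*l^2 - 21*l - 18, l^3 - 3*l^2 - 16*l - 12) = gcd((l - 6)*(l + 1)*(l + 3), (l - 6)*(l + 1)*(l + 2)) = l^2 - 5*l - 6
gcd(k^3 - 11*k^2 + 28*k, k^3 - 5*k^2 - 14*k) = k^2 - 7*k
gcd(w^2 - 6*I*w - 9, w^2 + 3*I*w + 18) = w - 3*I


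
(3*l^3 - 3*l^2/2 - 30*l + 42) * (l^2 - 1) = 3*l^5 - 3*l^4/2 - 33*l^3 + 87*l^2/2 + 30*l - 42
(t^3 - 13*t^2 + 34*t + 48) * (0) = 0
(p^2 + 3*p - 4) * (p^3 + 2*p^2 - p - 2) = p^5 + 5*p^4 + p^3 - 13*p^2 - 2*p + 8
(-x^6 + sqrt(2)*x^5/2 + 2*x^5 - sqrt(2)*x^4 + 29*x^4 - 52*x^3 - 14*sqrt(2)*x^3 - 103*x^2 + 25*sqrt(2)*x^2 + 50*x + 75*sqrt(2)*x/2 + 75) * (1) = -x^6 + sqrt(2)*x^5/2 + 2*x^5 - sqrt(2)*x^4 + 29*x^4 - 52*x^3 - 14*sqrt(2)*x^3 - 103*x^2 + 25*sqrt(2)*x^2 + 50*x + 75*sqrt(2)*x/2 + 75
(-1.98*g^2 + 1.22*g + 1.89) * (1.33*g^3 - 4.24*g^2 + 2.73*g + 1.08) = -2.6334*g^5 + 10.0178*g^4 - 8.0645*g^3 - 6.8214*g^2 + 6.4773*g + 2.0412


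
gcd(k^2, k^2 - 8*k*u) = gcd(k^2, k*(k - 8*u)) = k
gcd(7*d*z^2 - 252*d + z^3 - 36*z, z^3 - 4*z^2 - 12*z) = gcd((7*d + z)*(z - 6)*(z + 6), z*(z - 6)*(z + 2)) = z - 6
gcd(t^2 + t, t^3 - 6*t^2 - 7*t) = t^2 + t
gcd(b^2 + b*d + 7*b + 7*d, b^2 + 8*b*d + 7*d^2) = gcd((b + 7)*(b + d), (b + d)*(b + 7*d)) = b + d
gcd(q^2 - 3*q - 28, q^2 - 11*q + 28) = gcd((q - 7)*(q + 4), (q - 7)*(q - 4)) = q - 7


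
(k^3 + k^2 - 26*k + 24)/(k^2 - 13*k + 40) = (k^3 + k^2 - 26*k + 24)/(k^2 - 13*k + 40)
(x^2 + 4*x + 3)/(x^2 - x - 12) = (x + 1)/(x - 4)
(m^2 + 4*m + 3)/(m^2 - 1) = (m + 3)/(m - 1)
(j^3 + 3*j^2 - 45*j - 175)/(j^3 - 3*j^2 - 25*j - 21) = (j^2 + 10*j + 25)/(j^2 + 4*j + 3)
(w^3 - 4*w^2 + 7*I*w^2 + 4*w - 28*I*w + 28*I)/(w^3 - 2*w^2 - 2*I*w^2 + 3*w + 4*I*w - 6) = (w^2 + w*(-2 + 7*I) - 14*I)/(w^2 - 2*I*w + 3)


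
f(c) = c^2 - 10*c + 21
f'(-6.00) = -22.00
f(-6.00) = 117.00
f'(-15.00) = -40.00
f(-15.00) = 396.00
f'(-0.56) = -11.12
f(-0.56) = 26.91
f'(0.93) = -8.14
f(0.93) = 12.56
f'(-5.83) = -21.66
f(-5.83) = 113.29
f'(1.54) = -6.92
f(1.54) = 7.97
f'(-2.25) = -14.50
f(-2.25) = 48.56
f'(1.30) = -7.40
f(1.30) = 9.69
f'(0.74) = -8.52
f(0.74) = 14.15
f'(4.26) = -1.48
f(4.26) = -3.45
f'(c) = 2*c - 10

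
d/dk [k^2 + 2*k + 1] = 2*k + 2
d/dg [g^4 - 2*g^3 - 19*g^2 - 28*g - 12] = 4*g^3 - 6*g^2 - 38*g - 28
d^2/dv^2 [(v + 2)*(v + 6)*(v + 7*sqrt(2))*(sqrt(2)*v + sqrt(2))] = 12*sqrt(2)*v^2 + 54*sqrt(2)*v + 84*v + 40*sqrt(2) + 252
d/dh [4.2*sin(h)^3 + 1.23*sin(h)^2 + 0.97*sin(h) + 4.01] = (12.6*sin(h)^2 + 2.46*sin(h) + 0.97)*cos(h)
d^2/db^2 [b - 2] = 0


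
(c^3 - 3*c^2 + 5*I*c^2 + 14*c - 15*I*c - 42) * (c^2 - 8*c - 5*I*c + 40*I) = c^5 - 11*c^4 + 63*c^3 - 429*c^2 - 70*I*c^2 + 936*c + 770*I*c - 1680*I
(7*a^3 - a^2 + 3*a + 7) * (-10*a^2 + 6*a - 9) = -70*a^5 + 52*a^4 - 99*a^3 - 43*a^2 + 15*a - 63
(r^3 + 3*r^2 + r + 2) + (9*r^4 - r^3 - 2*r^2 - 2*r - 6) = 9*r^4 + r^2 - r - 4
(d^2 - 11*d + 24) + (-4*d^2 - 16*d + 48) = -3*d^2 - 27*d + 72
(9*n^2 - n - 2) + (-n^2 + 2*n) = 8*n^2 + n - 2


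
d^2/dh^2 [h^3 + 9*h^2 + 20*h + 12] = 6*h + 18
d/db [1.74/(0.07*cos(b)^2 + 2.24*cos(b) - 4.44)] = (0.2436*cos(b) + 3.8976)*sin(b)/(0.07*cos(b)^2 + 2.24*cos(b) - 4.44)^2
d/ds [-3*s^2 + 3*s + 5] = 3 - 6*s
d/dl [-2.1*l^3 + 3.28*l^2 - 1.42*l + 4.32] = -6.3*l^2 + 6.56*l - 1.42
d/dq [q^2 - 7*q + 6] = 2*q - 7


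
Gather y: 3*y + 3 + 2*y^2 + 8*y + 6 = 2*y^2 + 11*y + 9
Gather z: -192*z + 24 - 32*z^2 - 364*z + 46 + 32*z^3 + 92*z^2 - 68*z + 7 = 32*z^3 + 60*z^2 - 624*z + 77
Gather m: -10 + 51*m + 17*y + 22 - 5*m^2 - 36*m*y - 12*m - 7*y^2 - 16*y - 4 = -5*m^2 + m*(39 - 36*y) - 7*y^2 + y + 8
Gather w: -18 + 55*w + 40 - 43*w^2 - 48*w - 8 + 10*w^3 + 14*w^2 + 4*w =10*w^3 - 29*w^2 + 11*w + 14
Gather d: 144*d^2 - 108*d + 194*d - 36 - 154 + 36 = 144*d^2 + 86*d - 154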